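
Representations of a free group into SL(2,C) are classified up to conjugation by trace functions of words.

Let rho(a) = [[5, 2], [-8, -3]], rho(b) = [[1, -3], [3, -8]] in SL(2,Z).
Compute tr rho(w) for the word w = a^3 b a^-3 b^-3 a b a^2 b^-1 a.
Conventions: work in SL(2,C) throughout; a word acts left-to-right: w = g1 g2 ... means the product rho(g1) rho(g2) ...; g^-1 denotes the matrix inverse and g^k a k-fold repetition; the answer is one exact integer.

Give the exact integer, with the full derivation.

rho(a) = [[5, 2], [-8, -3]]
... * rho(a) = [[5, 2], [-8, -3]]  ->  [[9, 4], [-16, -7]]
... * rho(a) = [[5, 2], [-8, -3]]  ->  [[13, 6], [-24, -11]]
... * rho(b) = [[1, -3], [3, -8]]  ->  [[31, -87], [-57, 160]]
... * rho(a^-1) = [[-3, -2], [8, 5]]  ->  [[-789, -497], [1451, 914]]
... * rho(a^-1) = [[-3, -2], [8, 5]]  ->  [[-1609, -907], [2959, 1668]]
... * rho(a^-1) = [[-3, -2], [8, 5]]  ->  [[-2429, -1317], [4467, 2422]]
... * rho(b^-1) = [[-8, 3], [-3, 1]]  ->  [[23383, -8604], [-43002, 15823]]
... * rho(b^-1) = [[-8, 3], [-3, 1]]  ->  [[-161252, 61545], [296547, -113183]]
... * rho(b^-1) = [[-8, 3], [-3, 1]]  ->  [[1105381, -422211], [-2032827, 776458]]
... * rho(a) = [[5, 2], [-8, -3]]  ->  [[8904593, 3477395], [-16375799, -6395028]]
... * rho(b) = [[1, -3], [3, -8]]  ->  [[19336778, -54532939], [-35560883, 100287621]]
... * rho(a) = [[5, 2], [-8, -3]]  ->  [[532947402, 202272373], [-980105383, -371984629]]
... * rho(a) = [[5, 2], [-8, -3]]  ->  [[1046558026, 459077685], [-1924649883, -844256879]]
... * rho(b^-1) = [[-8, 3], [-3, 1]]  ->  [[-9749697263, 3598751763], [17929969701, -6618206528]]
... * rho(a) = [[5, 2], [-8, -3]]  ->  [[-77538500419, -30295649815], [142595500729, 55714558986]]
tr = -77538500419 + 55714558986 = -21823941433

-21823941433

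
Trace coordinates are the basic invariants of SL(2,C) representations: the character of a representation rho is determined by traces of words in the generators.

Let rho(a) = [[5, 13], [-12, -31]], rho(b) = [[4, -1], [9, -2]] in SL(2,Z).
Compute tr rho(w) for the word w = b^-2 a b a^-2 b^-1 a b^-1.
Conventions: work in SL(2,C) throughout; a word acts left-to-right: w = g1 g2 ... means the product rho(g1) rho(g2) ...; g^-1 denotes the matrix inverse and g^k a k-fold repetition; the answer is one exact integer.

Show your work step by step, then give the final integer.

1076310380

rho(b^-1) = [[-2, 1], [-9, 4]]
... * rho(b^-1) = [[-2, 1], [-9, 4]]  ->  [[-5, 2], [-18, 7]]
... * rho(a) = [[5, 13], [-12, -31]]  ->  [[-49, -127], [-174, -451]]
... * rho(b) = [[4, -1], [9, -2]]  ->  [[-1339, 303], [-4755, 1076]]
... * rho(a^-1) = [[-31, -13], [12, 5]]  ->  [[45145, 18922], [160317, 67195]]
... * rho(a^-1) = [[-31, -13], [12, 5]]  ->  [[-1172431, -492275], [-4163487, -1748146]]
... * rho(b^-1) = [[-2, 1], [-9, 4]]  ->  [[6775337, -3141531], [24060288, -11156071]]
... * rho(a) = [[5, 13], [-12, -31]]  ->  [[71575057, 185466842], [254174292, 658621945]]
... * rho(b^-1) = [[-2, 1], [-9, 4]]  ->  [[-1812351692, 813442425], [-6435946089, 2888662072]]
tr = -1812351692 + 2888662072 = 1076310380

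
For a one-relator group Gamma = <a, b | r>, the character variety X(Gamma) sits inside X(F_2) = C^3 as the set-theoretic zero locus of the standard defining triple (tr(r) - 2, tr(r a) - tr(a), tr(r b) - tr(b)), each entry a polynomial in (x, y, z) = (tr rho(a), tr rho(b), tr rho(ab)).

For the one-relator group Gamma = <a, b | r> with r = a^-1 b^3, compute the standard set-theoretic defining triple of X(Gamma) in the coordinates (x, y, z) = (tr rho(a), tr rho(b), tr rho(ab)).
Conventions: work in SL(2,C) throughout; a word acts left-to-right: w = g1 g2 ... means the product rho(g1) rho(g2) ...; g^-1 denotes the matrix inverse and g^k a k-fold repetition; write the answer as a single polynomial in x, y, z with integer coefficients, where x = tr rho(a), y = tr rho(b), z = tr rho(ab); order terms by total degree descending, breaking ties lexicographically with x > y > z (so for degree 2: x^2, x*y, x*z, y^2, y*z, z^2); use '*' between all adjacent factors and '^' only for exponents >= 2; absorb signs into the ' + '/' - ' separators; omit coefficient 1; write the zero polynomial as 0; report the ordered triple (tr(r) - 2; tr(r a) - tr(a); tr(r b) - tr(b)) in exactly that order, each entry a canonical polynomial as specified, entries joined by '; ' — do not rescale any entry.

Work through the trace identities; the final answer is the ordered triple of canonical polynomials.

x*y^3 - y^2*z - 2*x*y + z - 2; y^3 - x - 3*y; x*y^4 - y^3*z - 3*x*y^2 + 2*y*z + x - y

so tr(b^2) = tr(b)*tr(b) - tr(1) = y^2 - 2
tr(b^3) = tr(b)*tr(b^2) - tr(b) = y^3 - 3*y
reduce: tr(a b^2) = tr(b)*tr(a b) - tr(a) = y*z - x
tr(b^3 a) = tr(b)*tr(a b^2) - tr(a b) = y^2*z - x*y - z
reduce: tr(a^-1 b^3) = tr(b^3)*tr(a) - tr(b^3 a) = x*y^3 - y^2*z - 2*x*y + z
reduce: tr(b^4) = tr(b)*tr(b^3) - tr(b^2) = y^4 - 4*y^2 + 2
tr(b^4 a) = tr(b)*tr(a b^3) - tr(a b^2) = y^3*z - x*y^2 - 2*y*z + x
so tr(a^-1 b^4) = tr(b^4)*tr(a) - tr(b^4 a) = x*y^4 - y^3*z - 3*x*y^2 + 2*y*z + x
assemble the triple (tr(r) - 2; tr(r a) - x; tr(r b) - y)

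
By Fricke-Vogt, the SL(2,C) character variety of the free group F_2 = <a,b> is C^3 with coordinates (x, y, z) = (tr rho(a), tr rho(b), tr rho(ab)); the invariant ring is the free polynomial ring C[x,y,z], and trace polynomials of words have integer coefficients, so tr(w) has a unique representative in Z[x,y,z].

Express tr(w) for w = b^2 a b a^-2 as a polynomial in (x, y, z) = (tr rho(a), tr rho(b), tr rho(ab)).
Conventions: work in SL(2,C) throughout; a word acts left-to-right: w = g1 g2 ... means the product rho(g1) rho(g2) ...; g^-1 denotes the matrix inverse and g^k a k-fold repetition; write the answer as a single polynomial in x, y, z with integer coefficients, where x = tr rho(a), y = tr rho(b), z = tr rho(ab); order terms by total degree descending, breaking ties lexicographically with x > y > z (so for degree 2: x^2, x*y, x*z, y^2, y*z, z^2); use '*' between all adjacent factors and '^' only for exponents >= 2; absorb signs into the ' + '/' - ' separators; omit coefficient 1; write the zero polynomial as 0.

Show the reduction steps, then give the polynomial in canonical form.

next, trace(a b^2) = trace(b) trace(a b) - trace(a)   [square of b] = y*z - x
trace(b^2 a b) = trace(b) trace(a b^2) - trace(a b)   [square of b] = y^2*z - x*y - z
and trace(a b a b) = trace(a b) trace(a b) - trace(1)   [split at a repeated a] = z^2 - 2
next, trace(a b a) = trace(a) trace(b a) - trace(b)   [square of a] = x*z - y
and trace(b^2 a b a) = trace(b) trace(a b a b) - trace(a b a)   [square of b] = y*z^2 - x*z - y
trace(b^2 a b a^-1) = trace(b^2 a b) trace(a) - trace(b^2 a b a)   [inverse elimination on a] = x*y^2*z - x^2*y - y*z^2 + y
next, trace(b^2 a b a^-2) = trace(b^2 a b a^-1) trace(a) - trace(b^2 a b)   [inverse elimination on a] = x^2*y^2*z - x^3*y - x*y*z^2 - y^2*z + 2*x*y + z

x^2*y^2*z - x^3*y - x*y*z^2 - y^2*z + 2*x*y + z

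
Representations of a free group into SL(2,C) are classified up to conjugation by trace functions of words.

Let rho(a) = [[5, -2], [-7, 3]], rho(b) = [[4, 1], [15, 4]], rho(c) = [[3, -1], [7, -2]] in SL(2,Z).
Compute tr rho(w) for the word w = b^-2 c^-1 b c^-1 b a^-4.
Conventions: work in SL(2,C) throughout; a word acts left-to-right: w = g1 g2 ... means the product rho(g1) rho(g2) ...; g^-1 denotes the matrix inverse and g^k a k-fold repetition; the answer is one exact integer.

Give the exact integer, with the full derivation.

-3861870

rho(b^-1) = [[4, -1], [-15, 4]]
... * rho(b^-1) = [[4, -1], [-15, 4]]  ->  [[31, -8], [-120, 31]]
... * rho(c^-1) = [[-2, 1], [-7, 3]]  ->  [[-6, 7], [23, -27]]
... * rho(b) = [[4, 1], [15, 4]]  ->  [[81, 22], [-313, -85]]
... * rho(c^-1) = [[-2, 1], [-7, 3]]  ->  [[-316, 147], [1221, -568]]
... * rho(b) = [[4, 1], [15, 4]]  ->  [[941, 272], [-3636, -1051]]
... * rho(a^-1) = [[3, 2], [7, 5]]  ->  [[4727, 3242], [-18265, -12527]]
... * rho(a^-1) = [[3, 2], [7, 5]]  ->  [[36875, 25664], [-142484, -99165]]
... * rho(a^-1) = [[3, 2], [7, 5]]  ->  [[290273, 202070], [-1121607, -780793]]
... * rho(a^-1) = [[3, 2], [7, 5]]  ->  [[2285309, 1590896], [-8830372, -6147179]]
tr = 2285309 + -6147179 = -3861870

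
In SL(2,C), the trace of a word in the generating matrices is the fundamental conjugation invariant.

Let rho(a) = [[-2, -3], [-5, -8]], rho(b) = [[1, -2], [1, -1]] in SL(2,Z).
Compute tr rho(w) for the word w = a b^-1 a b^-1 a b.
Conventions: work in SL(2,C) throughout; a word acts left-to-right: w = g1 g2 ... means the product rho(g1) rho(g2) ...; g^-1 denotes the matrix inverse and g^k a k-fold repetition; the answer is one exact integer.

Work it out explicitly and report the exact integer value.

2158

rho(a) = [[-2, -3], [-5, -8]]
... * rho(b^-1) = [[-1, 2], [-1, 1]]  ->  [[5, -7], [13, -18]]
... * rho(a) = [[-2, -3], [-5, -8]]  ->  [[25, 41], [64, 105]]
... * rho(b^-1) = [[-1, 2], [-1, 1]]  ->  [[-66, 91], [-169, 233]]
... * rho(a) = [[-2, -3], [-5, -8]]  ->  [[-323, -530], [-827, -1357]]
... * rho(b) = [[1, -2], [1, -1]]  ->  [[-853, 1176], [-2184, 3011]]
tr = -853 + 3011 = 2158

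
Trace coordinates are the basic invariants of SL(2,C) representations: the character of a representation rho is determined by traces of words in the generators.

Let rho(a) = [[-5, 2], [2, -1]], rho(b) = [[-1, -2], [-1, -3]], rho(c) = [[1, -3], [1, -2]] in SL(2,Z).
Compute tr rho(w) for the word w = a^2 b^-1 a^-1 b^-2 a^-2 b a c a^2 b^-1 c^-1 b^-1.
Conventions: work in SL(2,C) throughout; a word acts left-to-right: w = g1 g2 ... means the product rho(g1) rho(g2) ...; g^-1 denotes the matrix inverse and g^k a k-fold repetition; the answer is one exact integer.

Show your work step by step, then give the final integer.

rho(a) = [[-5, 2], [2, -1]]
... * rho(a) = [[-5, 2], [2, -1]]  ->  [[29, -12], [-12, 5]]
... * rho(b^-1) = [[-3, 2], [1, -1]]  ->  [[-99, 70], [41, -29]]
... * rho(a^-1) = [[-1, -2], [-2, -5]]  ->  [[-41, -152], [17, 63]]
... * rho(b^-1) = [[-3, 2], [1, -1]]  ->  [[-29, 70], [12, -29]]
... * rho(b^-1) = [[-3, 2], [1, -1]]  ->  [[157, -128], [-65, 53]]
... * rho(a^-1) = [[-1, -2], [-2, -5]]  ->  [[99, 326], [-41, -135]]
... * rho(a^-1) = [[-1, -2], [-2, -5]]  ->  [[-751, -1828], [311, 757]]
... * rho(b) = [[-1, -2], [-1, -3]]  ->  [[2579, 6986], [-1068, -2893]]
... * rho(a) = [[-5, 2], [2, -1]]  ->  [[1077, -1828], [-446, 757]]
... * rho(c) = [[1, -3], [1, -2]]  ->  [[-751, 425], [311, -176]]
... * rho(a) = [[-5, 2], [2, -1]]  ->  [[4605, -1927], [-1907, 798]]
... * rho(a) = [[-5, 2], [2, -1]]  ->  [[-26879, 11137], [11131, -4612]]
... * rho(b^-1) = [[-3, 2], [1, -1]]  ->  [[91774, -64895], [-38005, 26874]]
... * rho(c^-1) = [[-2, 3], [-1, 1]]  ->  [[-118653, 210427], [49136, -87141]]
... * rho(b^-1) = [[-3, 2], [1, -1]]  ->  [[566386, -447733], [-234549, 185413]]
tr = 566386 + 185413 = 751799

751799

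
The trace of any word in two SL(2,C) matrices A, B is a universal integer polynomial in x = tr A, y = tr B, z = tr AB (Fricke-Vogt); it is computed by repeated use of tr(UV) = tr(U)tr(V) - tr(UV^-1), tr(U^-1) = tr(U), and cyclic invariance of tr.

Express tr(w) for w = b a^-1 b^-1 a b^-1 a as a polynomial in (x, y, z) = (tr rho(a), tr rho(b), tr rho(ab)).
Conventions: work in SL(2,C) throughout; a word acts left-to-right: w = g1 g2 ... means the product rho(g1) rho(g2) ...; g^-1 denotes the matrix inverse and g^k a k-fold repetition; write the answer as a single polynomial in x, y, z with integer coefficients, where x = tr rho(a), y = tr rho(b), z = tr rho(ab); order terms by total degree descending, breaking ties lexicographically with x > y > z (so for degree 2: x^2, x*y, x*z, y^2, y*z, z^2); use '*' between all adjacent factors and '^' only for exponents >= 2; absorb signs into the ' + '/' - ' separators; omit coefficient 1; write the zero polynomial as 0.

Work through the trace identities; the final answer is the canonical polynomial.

-x^2*y^2*z + x^3*y + x*y^3 + 2*x*y*z^2 - x^2*z - y^2*z - z^3 - 3*x*y + 3*z

trace(a^2) = trace(a) trace(a) - trace(1)   [square of a] = x^2 - 2
next, trace(a b a) = trace(a) trace(b a) - trace(b)   [square of a] = x*z - y
trace(a^2 b a) = trace(a) trace(a b a) - trace(a b)   [square of a] = x^2*z - x*y - z
next, trace(b a b a) = trace(b a) trace(b a) - trace(1)   [split at a repeated b] = z^2 - 2
trace(b a b) = trace(b) trace(a b) - trace(a)   [square of b] = y*z - x
trace(a^2 b a b) = trace(a) trace(b a b a) - trace(b a b)   [square of a] = x*z^2 - y*z - x
trace(b^-1 a^2 b a) = trace(a^2 b a) trace(b) - trace(a^2 b a b)   [inverse elimination on b] = x^2*y*z - x*y^2 - x*z^2 + x
next, trace(a b a^-1 b^-1 a) = trace(b^-1 a^2 b) trace(a) - trace(b^-1 a^2 b a)   [inverse elimination on a] = -x^2*y*z + x^3 + x*y^2 + x*z^2 - 3*x
trace(b a b a b) = trace(b) trace(a b a b) - trace(a b a)   [square of b] = y*z^2 - x*z - y
trace(b a b a b a) = trace(a b) trace(a b a b) - trace(a^-1 b^-1)   [split at a repeated a] = z^3 - 3*z
trace(a b a b a^-1 b) = trace(b a b a b) trace(a) - trace(b a b a b a)   [inverse elimination on a] = x*y*z^2 - x^2*z - z^3 - x*y + 3*z
trace(a b a^-1 b^-1 a b) = trace(a b a b a^-1) trace(b) - trace(a b a b a^-1 b)   [inverse elimination on b] = -x*y*z^2 + x^2*z + y^2*z + z^3 - 3*z
and trace(b a^-1 b^-1 a b^-1 a) = trace(a b a^-1 b^-1 a) trace(b) - trace(a b a^-1 b^-1 a b)   [inverse elimination on b] = -x^2*y^2*z + x^3*y + x*y^3 + 2*x*y*z^2 - x^2*z - y^2*z - z^3 - 3*x*y + 3*z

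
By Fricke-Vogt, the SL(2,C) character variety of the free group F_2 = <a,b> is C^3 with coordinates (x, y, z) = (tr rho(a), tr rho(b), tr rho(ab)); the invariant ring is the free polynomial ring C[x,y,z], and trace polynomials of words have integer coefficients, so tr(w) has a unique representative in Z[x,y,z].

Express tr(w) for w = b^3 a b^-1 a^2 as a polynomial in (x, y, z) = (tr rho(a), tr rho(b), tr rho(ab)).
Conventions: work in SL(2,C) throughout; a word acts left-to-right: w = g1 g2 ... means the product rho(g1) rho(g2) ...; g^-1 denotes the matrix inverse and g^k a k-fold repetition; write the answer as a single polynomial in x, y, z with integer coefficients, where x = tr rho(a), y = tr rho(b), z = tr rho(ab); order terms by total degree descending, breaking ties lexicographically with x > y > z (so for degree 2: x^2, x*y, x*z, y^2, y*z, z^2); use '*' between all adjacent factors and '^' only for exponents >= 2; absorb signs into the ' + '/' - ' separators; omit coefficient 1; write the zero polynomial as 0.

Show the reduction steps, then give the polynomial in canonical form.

x^2*y^3*z - x^3*y^2 - x*y^4 - x*y^2*z^2 + 4*x*y^2 + x*z^2 - y*z - x

tr(b a b) = tr(b) tr(a b) - tr(a) = y*z - x
next, tr(b^3 a) = tr(b) tr(b a b) - tr(b a) = y^2*z - x*y - z
and tr(b^2) = tr(b) tr(b) - tr(1) = y^2 - 2
tr(b^3) = tr(b) tr(b^2) - tr(b) = y^3 - 3*y
next, tr(a b^3 a) = tr(a) tr(b^3 a) - tr(b^3) = x*y^2*z - x^2*y - y^3 - x*z + 3*y
tr(a^2 b^3 a) = tr(a) tr(a b^3 a) - tr(a b^3) = x^2*y^2*z - x^3*y - x*y^3 - x^2*z - y^2*z + 4*x*y + z
and tr(b a b a) = tr(b a) tr(b a) - tr(1)   [split at repeated b] = z^2 - 2
tr(a b a^2 b) = tr(a) tr(b a b a) - tr(b a b) = x*z^2 - y*z - x
tr(a b a) = tr(a) tr(b a) - tr(b) = x*z - y
tr(a b a^2) = tr(a) tr(a b a) - tr(a b) = x^2*z - x*y - z
tr(b a b a^2 b) = tr(b) tr(a b a^2 b) - tr(a b a^2) = x*y*z^2 - x^2*z - y^2*z + z
next, tr(a^2 b^3 a b) = tr(b) tr(b a b a^2 b) - tr(b a b a^2) = x*y^2*z^2 - x^2*y*z - y^3*z - x*z^2 + 2*y*z + x
next, tr(b^3 a b^-1 a^2) = tr(a^2 b^3 a) tr(b) - tr(a^2 b^3 a b) = x^2*y^3*z - x^3*y^2 - x*y^4 - x*y^2*z^2 + 4*x*y^2 + x*z^2 - y*z - x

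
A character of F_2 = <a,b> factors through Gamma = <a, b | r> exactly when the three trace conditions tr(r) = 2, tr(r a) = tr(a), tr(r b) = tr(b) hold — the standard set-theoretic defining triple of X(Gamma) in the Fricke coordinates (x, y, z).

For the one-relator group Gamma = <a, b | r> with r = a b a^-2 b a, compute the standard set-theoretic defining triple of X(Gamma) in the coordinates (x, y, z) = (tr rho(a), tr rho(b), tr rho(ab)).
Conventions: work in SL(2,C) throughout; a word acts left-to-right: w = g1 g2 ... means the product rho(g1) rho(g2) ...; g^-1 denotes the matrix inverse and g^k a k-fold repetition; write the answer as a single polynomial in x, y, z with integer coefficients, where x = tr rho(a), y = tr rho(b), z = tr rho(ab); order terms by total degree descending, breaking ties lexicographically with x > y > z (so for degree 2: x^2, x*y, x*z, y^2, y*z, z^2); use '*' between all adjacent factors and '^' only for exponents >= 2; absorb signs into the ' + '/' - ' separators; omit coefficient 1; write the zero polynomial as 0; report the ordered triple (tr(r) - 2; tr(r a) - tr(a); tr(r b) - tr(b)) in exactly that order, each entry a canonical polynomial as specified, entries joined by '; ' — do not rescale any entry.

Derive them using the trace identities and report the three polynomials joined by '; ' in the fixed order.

reduce: tr(b^2 a) = tr(b) tr(a b) - tr(a) = y*z - x
reduce: tr(b^2) = tr(b) tr(b) - tr(1) = y^2 - 2
tr(b a^2 b) = tr(a) tr(b^2 a) - tr(b^2) = x*y*z - x^2 - y^2 + 2
reduce: tr(b a b a) = tr(b a) tr(b a) - tr(1)   [split at repeated b] = z^2 - 2
so tr(b a^2 b a) = tr(a) tr(b a b a) - tr(b a b) = x*z^2 - y*z - x
so tr(a^-1 b a^2 b) = tr(b a^2 b) tr(a) - tr(b a^2 b a) = x^2*y*z - x^3 - x*y^2 - x*z^2 + y*z + 3*x
tr(a b a^-2 b a) = tr(a^-1 b a^2 b) tr(a) - tr(a^-1 b a^2 b a) = x^3*y*z - x^4 - x^2*y^2 - x^2*z^2 + 4*x^2 + y^2 - 2
so tr(b a^2) = tr(a) tr(b a) - tr(b) = x*z - y
so tr(a^3 b) = tr(a) tr(b a^2) - tr(b a) = x^2*z - x*y - z
tr(a^2) = tr(a) tr(a) - tr(1) = x^2 - 2
so tr(a^3) = tr(a) tr(a^2) - tr(a) = x^3 - 3*x
reduce: tr(b a^3 b) = tr(b) tr(a^3 b) - tr(a^3) = x^2*y*z - x^3 - x*y^2 - y*z + 3*x
so tr(b a^3 b a) = tr(a) tr(b a b a^2) - tr(b a b a) = x^2*z^2 - x*y*z - x^2 - z^2 + 2
reduce: tr(a^-1 b a^3 b) = tr(b a^3 b) tr(a) - tr(b a^3 b a) = x^3*y*z - x^4 - x^2*y^2 - x^2*z^2 + 4*x^2 + z^2 - 2
reduce: tr(a b a^-2 b a^2) = tr(a^-1 b a^3 b) tr(a) - tr(a^-1 b a^3 b a) = x^4*y*z - x^5 - x^3*y^2 - x^3*z^2 - x^2*y*z + 5*x^3 + x*y^2 + x*z^2 + y*z - 5*x
reduce: tr(b a b a b) = tr(b) tr(a b a b) - tr(a b a)   [square of b] = y*z^2 - x*z - y
so tr(b a b a b a) = tr(a b) tr(a b a b) - tr(a^-1 b^-1)   [split at a repeated a] = z^3 - 3*z
tr(b a b a b a^-1) = tr(b a b a b) tr(a) - tr(b a b a b a)   [inverse elimination on a] = x*y*z^2 - x^2*z - z^3 - x*y + 3*z
tr(a b a^-2 b a b) = tr(b a b a b a^-1) tr(a) - tr(b a b a b)   [inverse elimination on a] = x^2*y*z^2 - x^3*z - x*z^3 - x^2*y - y*z^2 + 4*x*z + y
assemble the triple (tr(r) - 2; tr(r a) - x; tr(r b) - y)

x^3*y*z - x^4 - x^2*y^2 - x^2*z^2 + 4*x^2 + y^2 - 4; x^4*y*z - x^5 - x^3*y^2 - x^3*z^2 - x^2*y*z + 5*x^3 + x*y^2 + x*z^2 + y*z - 6*x; x^2*y*z^2 - x^3*z - x*z^3 - x^2*y - y*z^2 + 4*x*z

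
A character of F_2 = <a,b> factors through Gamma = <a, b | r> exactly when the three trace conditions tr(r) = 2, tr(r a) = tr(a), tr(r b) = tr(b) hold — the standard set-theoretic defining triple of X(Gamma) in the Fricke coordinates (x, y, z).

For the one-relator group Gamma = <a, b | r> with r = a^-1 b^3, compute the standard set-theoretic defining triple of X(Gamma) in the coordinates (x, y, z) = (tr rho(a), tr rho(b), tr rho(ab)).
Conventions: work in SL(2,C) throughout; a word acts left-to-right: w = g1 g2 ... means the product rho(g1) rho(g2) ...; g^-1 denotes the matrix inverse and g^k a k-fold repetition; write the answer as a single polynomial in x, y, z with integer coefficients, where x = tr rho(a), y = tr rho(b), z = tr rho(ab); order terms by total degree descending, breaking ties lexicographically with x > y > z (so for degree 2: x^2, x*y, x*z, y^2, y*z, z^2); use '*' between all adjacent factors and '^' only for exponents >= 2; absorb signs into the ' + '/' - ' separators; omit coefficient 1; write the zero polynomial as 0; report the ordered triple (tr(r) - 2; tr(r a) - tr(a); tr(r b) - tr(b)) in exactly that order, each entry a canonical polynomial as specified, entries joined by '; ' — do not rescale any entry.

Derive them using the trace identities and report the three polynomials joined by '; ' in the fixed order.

tr(b^2) = tr(b) tr(b) - tr(1)  (reduce the b square) = y^2 - 2
tr(b^3) = tr(b) tr(b^2) - tr(b)  (reduce the b square) = y^3 - 3*y
tr(a b^2) = tr(b) tr(a b) - tr(a)  (reduce the b square) = y*z - x
tr(b^3 a) = tr(b) tr(a b^2) - tr(a b)  (reduce the b square) = y^2*z - x*y - z
tr(a^-1 b^3) = tr(b^3) tr(a) - tr(b^3 a)  (eliminate a^-1) = x*y^3 - y^2*z - 2*x*y + z
tr(b^4) = tr(b) tr(b^3) - tr(b^2) = y^4 - 4*y^2 + 2
tr(b^4 a) = tr(b) tr(b^2 a b) - tr(b^2 a) = y^3*z - x*y^2 - 2*y*z + x
tr(a^-1 b^4) = tr(b^4) tr(a) - tr(b^4 a) = x*y^4 - y^3*z - 3*x*y^2 + 2*y*z + x
assemble the triple (tr(r) - 2; tr(r a) - x; tr(r b) - y)

x*y^3 - y^2*z - 2*x*y + z - 2; y^3 - x - 3*y; x*y^4 - y^3*z - 3*x*y^2 + 2*y*z + x - y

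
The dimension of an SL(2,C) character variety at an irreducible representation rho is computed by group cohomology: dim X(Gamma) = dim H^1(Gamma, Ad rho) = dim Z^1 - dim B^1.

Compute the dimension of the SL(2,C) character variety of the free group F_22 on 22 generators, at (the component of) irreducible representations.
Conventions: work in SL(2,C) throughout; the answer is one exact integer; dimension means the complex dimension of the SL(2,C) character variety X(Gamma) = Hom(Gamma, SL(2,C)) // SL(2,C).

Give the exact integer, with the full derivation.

63

Gamma = F_22 has 22 generators and no relators.
Z^1(Gamma, Ad rho) = (sl_2)^22: a cocycle is a free choice of one sl_2 vector per generator, so dim Z^1 = 3*22 = 66.
Irreducibility makes the coboundary map sl_2 -> Z^1 injective (trivial centralizer), so dim B^1 = 3.
dim H^1 = 66 - 3 = 63, which is dim X.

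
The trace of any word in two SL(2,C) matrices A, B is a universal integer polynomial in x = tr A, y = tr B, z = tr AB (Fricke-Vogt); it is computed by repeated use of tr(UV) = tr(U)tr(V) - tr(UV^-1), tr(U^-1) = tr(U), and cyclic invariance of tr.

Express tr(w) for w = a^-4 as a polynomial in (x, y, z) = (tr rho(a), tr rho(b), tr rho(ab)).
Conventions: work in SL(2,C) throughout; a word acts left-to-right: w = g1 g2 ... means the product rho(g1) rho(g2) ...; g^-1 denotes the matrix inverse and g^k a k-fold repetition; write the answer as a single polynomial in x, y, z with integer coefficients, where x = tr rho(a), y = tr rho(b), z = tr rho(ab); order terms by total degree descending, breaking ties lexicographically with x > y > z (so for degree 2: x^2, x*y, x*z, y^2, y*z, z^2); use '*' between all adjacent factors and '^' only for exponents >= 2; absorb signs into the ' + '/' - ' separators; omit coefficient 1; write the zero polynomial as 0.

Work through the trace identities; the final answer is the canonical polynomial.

x^4 - 4*x^2 + 2

tr(a^-1) = tr(a) = x
tr(a^-2) = tr(a^-1)*tr(a) - tr(1)  (eliminate a^-1) = x^2 - 2
tr(a^-3) = tr(a^-2)*tr(a) - tr(a^-1)  (eliminate a^-1) = x^3 - 3*x
tr(a^-4) = tr(a^-3)*tr(a) - tr(a^-2)  (eliminate a^-1) = x^4 - 4*x^2 + 2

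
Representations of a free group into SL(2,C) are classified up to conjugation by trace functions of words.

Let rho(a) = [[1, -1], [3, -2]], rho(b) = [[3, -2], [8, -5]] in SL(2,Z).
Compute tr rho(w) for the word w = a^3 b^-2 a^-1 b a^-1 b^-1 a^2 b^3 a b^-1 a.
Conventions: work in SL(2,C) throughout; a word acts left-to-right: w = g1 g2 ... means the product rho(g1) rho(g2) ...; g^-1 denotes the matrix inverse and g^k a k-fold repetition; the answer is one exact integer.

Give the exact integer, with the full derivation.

rho(a) = [[1, -1], [3, -2]]
... * rho(a) = [[1, -1], [3, -2]]  ->  [[-2, 1], [-3, 1]]
... * rho(a) = [[1, -1], [3, -2]]  ->  [[1, 0], [0, 1]]
... * rho(b^-1) = [[-5, 2], [-8, 3]]  ->  [[-5, 2], [-8, 3]]
... * rho(b^-1) = [[-5, 2], [-8, 3]]  ->  [[9, -4], [16, -7]]
... * rho(a^-1) = [[-2, 1], [-3, 1]]  ->  [[-6, 5], [-11, 9]]
... * rho(b) = [[3, -2], [8, -5]]  ->  [[22, -13], [39, -23]]
... * rho(a^-1) = [[-2, 1], [-3, 1]]  ->  [[-5, 9], [-9, 16]]
... * rho(b^-1) = [[-5, 2], [-8, 3]]  ->  [[-47, 17], [-83, 30]]
... * rho(a) = [[1, -1], [3, -2]]  ->  [[4, 13], [7, 23]]
... * rho(a) = [[1, -1], [3, -2]]  ->  [[43, -30], [76, -53]]
... * rho(b) = [[3, -2], [8, -5]]  ->  [[-111, 64], [-196, 113]]
... * rho(b) = [[3, -2], [8, -5]]  ->  [[179, -98], [316, -173]]
... * rho(b) = [[3, -2], [8, -5]]  ->  [[-247, 132], [-436, 233]]
... * rho(a) = [[1, -1], [3, -2]]  ->  [[149, -17], [263, -30]]
... * rho(b^-1) = [[-5, 2], [-8, 3]]  ->  [[-609, 247], [-1075, 436]]
... * rho(a) = [[1, -1], [3, -2]]  ->  [[132, 115], [233, 203]]
tr = 132 + 203 = 335

335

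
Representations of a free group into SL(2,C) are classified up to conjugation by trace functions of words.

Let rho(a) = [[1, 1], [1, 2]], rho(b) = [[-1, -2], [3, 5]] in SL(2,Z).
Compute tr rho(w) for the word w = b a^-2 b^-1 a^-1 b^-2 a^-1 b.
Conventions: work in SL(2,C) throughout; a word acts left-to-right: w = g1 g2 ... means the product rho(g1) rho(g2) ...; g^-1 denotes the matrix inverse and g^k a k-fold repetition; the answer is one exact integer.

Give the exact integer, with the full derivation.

-298

rho(b) = [[-1, -2], [3, 5]]
... * rho(a^-1) = [[2, -1], [-1, 1]]  ->  [[0, -1], [1, 2]]
... * rho(a^-1) = [[2, -1], [-1, 1]]  ->  [[1, -1], [0, 1]]
... * rho(b^-1) = [[5, 2], [-3, -1]]  ->  [[8, 3], [-3, -1]]
... * rho(a^-1) = [[2, -1], [-1, 1]]  ->  [[13, -5], [-5, 2]]
... * rho(b^-1) = [[5, 2], [-3, -1]]  ->  [[80, 31], [-31, -12]]
... * rho(b^-1) = [[5, 2], [-3, -1]]  ->  [[307, 129], [-119, -50]]
... * rho(a^-1) = [[2, -1], [-1, 1]]  ->  [[485, -178], [-188, 69]]
... * rho(b) = [[-1, -2], [3, 5]]  ->  [[-1019, -1860], [395, 721]]
tr = -1019 + 721 = -298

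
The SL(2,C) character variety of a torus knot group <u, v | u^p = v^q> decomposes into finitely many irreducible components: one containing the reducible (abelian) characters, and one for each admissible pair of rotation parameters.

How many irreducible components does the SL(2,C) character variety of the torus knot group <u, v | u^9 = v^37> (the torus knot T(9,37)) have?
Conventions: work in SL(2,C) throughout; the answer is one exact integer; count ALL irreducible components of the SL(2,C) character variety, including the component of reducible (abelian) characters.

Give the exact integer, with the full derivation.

In the torus knot group T(9,37), u^9 = v^37 is central, so an irreducible representation sends it to +I or -I (Schur).
This locks tr(u) to 2*cos(pi*alpha/9), alpha in 1..8, and tr(v) to 2*cos(pi*beta/37), beta in 1..36, on each component of irreducible characters.
The two central values (-1)^alpha I and (-1)^beta I must be the same matrix, so alpha and beta share a parity.
Enumerate parity-matched pairs: 4*18 odd-odd plus 4*18 even-even gives 144.
That is 144 components of irreducible characters, and with the reducible (abelian) component the total is 145.

145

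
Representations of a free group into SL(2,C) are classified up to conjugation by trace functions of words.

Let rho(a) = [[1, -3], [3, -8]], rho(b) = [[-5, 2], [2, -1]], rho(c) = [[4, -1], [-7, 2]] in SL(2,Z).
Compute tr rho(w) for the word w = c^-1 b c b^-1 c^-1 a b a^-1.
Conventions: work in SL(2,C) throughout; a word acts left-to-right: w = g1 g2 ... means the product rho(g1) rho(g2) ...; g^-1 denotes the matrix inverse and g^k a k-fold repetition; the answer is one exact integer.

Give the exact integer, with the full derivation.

rho(c^-1) = [[2, 1], [7, 4]]
... * rho(b) = [[-5, 2], [2, -1]]  ->  [[-8, 3], [-27, 10]]
... * rho(c) = [[4, -1], [-7, 2]]  ->  [[-53, 14], [-178, 47]]
... * rho(b^-1) = [[-1, -2], [-2, -5]]  ->  [[25, 36], [84, 121]]
... * rho(c^-1) = [[2, 1], [7, 4]]  ->  [[302, 169], [1015, 568]]
... * rho(a) = [[1, -3], [3, -8]]  ->  [[809, -2258], [2719, -7589]]
... * rho(b) = [[-5, 2], [2, -1]]  ->  [[-8561, 3876], [-28773, 13027]]
... * rho(a^-1) = [[-8, 3], [-3, 1]]  ->  [[56860, -21807], [191103, -73292]]
tr = 56860 + -73292 = -16432

-16432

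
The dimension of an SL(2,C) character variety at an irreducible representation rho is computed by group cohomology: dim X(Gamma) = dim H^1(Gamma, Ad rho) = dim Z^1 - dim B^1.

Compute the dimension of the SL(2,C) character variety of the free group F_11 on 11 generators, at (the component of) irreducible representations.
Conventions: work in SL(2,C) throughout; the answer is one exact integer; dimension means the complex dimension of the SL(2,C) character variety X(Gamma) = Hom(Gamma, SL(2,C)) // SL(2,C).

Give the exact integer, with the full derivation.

The free group F_11: 11 generators, no relators.
Z^1(Gamma, Ad rho) = (sl_2)^11: a cocycle is a free choice of one sl_2 vector per generator, so dim Z^1 = 3*11 = 33.
At an irreducible rho the centralizer of the image in sl_2 is 0, so the coboundary map sl_2 -> Z^1 is injective: dim B^1 = 3.
Therefore dim X = 33 - 3 = 30.

30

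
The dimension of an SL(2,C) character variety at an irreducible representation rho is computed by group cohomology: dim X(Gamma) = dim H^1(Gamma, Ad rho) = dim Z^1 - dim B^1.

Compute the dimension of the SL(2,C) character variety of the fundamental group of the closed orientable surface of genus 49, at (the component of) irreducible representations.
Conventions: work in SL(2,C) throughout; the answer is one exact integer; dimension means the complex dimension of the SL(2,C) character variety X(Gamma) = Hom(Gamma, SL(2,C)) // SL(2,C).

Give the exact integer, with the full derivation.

Gamma = pi_1(Sigma_49) = < a_1, b_1, ..., a_49, b_49 | prod [a_i, b_i] > has 2g = 98 generators and 1 relator.
Before the relator condition, cocycle space has dim 3*98 = 294.
d_2 is surjective at irreducible rho (its cokernel H^2 is dual to H^0 = 0), so dim Z^1 = 294 - 3 = 291.
Coboundaries contribute dim B^1 = 3 (injective at irreducible rho).
dim H^1 = 291 - 3 = 288 = dim X.

288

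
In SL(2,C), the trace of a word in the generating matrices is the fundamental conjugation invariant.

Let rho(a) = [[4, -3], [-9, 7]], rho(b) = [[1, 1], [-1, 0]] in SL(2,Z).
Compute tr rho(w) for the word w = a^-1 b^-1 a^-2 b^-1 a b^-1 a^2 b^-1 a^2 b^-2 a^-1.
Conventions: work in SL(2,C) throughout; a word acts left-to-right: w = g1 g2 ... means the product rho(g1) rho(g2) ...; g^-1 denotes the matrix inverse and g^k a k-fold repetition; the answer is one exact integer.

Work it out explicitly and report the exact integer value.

rho(a^-1) = [[7, 3], [9, 4]]
... * rho(b^-1) = [[0, -1], [1, 1]]  ->  [[3, -4], [4, -5]]
... * rho(a^-1) = [[7, 3], [9, 4]]  ->  [[-15, -7], [-17, -8]]
... * rho(a^-1) = [[7, 3], [9, 4]]  ->  [[-168, -73], [-191, -83]]
... * rho(b^-1) = [[0, -1], [1, 1]]  ->  [[-73, 95], [-83, 108]]
... * rho(a) = [[4, -3], [-9, 7]]  ->  [[-1147, 884], [-1304, 1005]]
... * rho(b^-1) = [[0, -1], [1, 1]]  ->  [[884, 2031], [1005, 2309]]
... * rho(a) = [[4, -3], [-9, 7]]  ->  [[-14743, 11565], [-16761, 13148]]
... * rho(a) = [[4, -3], [-9, 7]]  ->  [[-163057, 125184], [-185376, 142319]]
... * rho(b^-1) = [[0, -1], [1, 1]]  ->  [[125184, 288241], [142319, 327695]]
... * rho(a) = [[4, -3], [-9, 7]]  ->  [[-2093433, 1642135], [-2379979, 1866908]]
... * rho(a) = [[4, -3], [-9, 7]]  ->  [[-23152947, 17775244], [-26322088, 20208293]]
... * rho(b^-1) = [[0, -1], [1, 1]]  ->  [[17775244, 40928191], [20208293, 46530381]]
... * rho(b^-1) = [[0, -1], [1, 1]]  ->  [[40928191, 23152947], [46530381, 26322088]]
... * rho(a^-1) = [[7, 3], [9, 4]]  ->  [[494873860, 215396361], [562611459, 244879495]]
tr = 494873860 + 244879495 = 739753355

739753355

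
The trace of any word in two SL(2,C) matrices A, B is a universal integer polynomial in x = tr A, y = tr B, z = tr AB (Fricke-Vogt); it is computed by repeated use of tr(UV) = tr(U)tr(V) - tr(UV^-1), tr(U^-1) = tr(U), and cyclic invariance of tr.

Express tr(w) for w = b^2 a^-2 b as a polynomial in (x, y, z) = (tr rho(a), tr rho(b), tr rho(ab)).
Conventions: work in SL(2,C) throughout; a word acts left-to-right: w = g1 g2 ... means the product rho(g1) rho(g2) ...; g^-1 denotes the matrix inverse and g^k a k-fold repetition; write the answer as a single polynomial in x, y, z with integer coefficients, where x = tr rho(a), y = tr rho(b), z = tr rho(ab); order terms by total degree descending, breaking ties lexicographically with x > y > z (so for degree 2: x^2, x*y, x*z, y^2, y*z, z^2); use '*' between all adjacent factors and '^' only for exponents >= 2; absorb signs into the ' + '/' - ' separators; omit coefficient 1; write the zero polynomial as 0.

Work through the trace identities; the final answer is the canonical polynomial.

tr(b^2) = tr(b)*tr(b) - tr(1)  (reduce the b square) = y^2 - 2
apply: tr(b^3) = tr(b)*tr(b^2) - tr(b)  (reduce the b square) = y^3 - 3*y
use: tr(a b^2) = tr(b)*tr(a b) - tr(a)  (reduce the b square) = y*z - x
apply: tr(b^3 a) = tr(b)*tr(a b^2) - tr(a b)  (reduce the b square) = y^2*z - x*y - z
tr(a^-1 b^3) = tr(b^3)*tr(a) - tr(b^3 a)  (eliminate a^-1) = x*y^3 - y^2*z - 2*x*y + z
use: tr(b^2 a^-2 b) = tr(a^-1 b^3)*tr(a) - tr(a^-1 b^3 a)  (eliminate a^-1) = x^2*y^3 - x*y^2*z - 2*x^2*y - y^3 + x*z + 3*y

x^2*y^3 - x*y^2*z - 2*x^2*y - y^3 + x*z + 3*y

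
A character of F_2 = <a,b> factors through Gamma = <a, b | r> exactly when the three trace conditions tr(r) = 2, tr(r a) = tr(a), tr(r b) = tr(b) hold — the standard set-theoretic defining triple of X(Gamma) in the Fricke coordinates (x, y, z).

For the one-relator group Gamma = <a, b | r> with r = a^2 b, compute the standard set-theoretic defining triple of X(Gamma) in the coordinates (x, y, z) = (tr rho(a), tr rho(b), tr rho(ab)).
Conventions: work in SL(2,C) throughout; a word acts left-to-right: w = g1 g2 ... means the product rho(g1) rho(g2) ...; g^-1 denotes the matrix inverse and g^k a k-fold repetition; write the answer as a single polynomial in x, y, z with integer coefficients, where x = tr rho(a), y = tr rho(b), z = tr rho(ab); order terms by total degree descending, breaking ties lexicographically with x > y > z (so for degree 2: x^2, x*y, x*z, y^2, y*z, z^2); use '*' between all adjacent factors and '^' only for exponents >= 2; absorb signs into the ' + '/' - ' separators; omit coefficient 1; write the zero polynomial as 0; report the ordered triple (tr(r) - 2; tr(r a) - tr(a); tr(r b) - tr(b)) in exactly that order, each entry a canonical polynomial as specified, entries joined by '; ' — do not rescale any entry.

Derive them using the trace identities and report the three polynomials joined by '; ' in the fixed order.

tr(a^2 b) = tr(a) * tr(b a) - tr(b) = x*z - y
tr(a^2 b a) = tr(a) * tr(b a^2) - tr(b a) = x^2*z - x*y - z
tr(a^2) = tr(a) * tr(a) - tr(1) = x^2 - 2
tr(a^2 b^2) = tr(b) * tr(a^2 b) - tr(a^2) = x*y*z - x^2 - y^2 + 2
assemble the triple (tr(r) - 2; tr(r a) - x; tr(r b) - y)

x*z - y - 2; x^2*z - x*y - x - z; x*y*z - x^2 - y^2 - y + 2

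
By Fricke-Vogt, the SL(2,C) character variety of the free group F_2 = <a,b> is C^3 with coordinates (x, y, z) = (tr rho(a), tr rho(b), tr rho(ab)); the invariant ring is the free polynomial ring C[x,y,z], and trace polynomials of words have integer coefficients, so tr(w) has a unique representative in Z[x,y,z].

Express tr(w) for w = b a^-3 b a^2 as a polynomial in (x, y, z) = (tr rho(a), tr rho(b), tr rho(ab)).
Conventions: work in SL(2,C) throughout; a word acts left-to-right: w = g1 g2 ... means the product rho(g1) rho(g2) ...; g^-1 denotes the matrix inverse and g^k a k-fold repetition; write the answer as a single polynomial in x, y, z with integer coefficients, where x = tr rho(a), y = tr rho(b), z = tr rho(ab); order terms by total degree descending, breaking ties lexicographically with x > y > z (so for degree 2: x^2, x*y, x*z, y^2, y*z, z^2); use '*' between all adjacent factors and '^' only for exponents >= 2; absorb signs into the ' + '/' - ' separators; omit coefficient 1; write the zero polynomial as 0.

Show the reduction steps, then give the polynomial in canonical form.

x^4*y*z - x^5 - x^3*y^2 - x^3*z^2 - x^2*y*z + 5*x^3 + 2*x*y^2 + x*z^2 - y*z - 5*x

trace(b^2 a) = trace(b) trace(a b) - trace(a)   [square of b] = y*z - x
and trace(b^2) = trace(b) trace(b) - trace(1)   [square of b] = y^2 - 2
next, trace(b a^2 b) = trace(a) trace(b^2 a) - trace(b^2)   [square of a] = x*y*z - x^2 - y^2 + 2
trace(b a b a) = trace(b a) trace(b a) - trace(1)   [split at a repeated b] = z^2 - 2
next, trace(b a^2 b a) = trace(a) trace(b a b a) - trace(b a b)   [square of a] = x*z^2 - y*z - x
trace(b a^2 b a^-1) = trace(b a^2 b) trace(a) - trace(b a^2 b a)   [inverse elimination on a] = x^2*y*z - x^3 - x*y^2 - x*z^2 + y*z + 3*x
and trace(a^-1 b a^2 b a^-1) = trace(b a^2 b a^-1) trace(a) - trace(b a^2 b)   [inverse elimination on a] = x^3*y*z - x^4 - x^2*y^2 - x^2*z^2 + 4*x^2 + y^2 - 2
and trace(b a^-3 b a^2) = trace(a^-1 b a^2 b a^-1) trace(a) - trace(a^-1 b a^2 b)   [inverse elimination on a] = x^4*y*z - x^5 - x^3*y^2 - x^3*z^2 - x^2*y*z + 5*x^3 + 2*x*y^2 + x*z^2 - y*z - 5*x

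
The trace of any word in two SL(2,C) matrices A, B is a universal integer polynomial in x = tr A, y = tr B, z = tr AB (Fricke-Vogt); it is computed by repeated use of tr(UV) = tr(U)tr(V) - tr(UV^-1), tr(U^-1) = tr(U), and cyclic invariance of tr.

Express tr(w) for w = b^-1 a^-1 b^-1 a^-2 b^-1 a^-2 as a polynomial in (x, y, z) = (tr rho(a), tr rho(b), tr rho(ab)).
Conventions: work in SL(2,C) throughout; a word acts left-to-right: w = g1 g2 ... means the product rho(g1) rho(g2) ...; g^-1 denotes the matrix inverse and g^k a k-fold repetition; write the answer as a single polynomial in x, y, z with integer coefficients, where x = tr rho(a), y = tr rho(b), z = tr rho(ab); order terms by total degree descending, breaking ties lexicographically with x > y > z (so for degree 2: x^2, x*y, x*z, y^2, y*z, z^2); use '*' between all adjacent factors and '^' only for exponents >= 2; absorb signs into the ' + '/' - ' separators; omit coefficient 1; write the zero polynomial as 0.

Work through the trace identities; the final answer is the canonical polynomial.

next, tr(a^-1) = tr(a) = x
tr(a^-2) = tr(a^-1) tr(a) - tr(1) = x^2 - 2
tr(a^-3) = tr(a^-2) tr(a) - tr(a^-1) = x^3 - 3*x
tr(a^-1 b) = tr(b) tr(a) - tr(b a) = x*y - z
and tr(b a^-2) = tr(a^-1 b) tr(a) - tr(a^-1 b a) = x^2*y - x*z - y
next, tr(a^-3 b) = tr(b a^-2) tr(a) - tr(b a^-1) = x^3*y - x^2*z - 2*x*y + z
and tr(a^-3 b^-1) = tr(a^-3) tr(b) - tr(a^-3 b) = x^2*z - x*y - z
next, tr(b^-1 a^-3 b^-1) = tr(a^-3 b^-1) tr(b) - tr(a^-3) = x^2*y*z - x^3 - x*y^2 - y*z + 3*x
next, tr(a b a) = tr(a) tr(b a) - tr(b) = x*z - y
tr(a b a b) = tr(a b) tr(a b) - tr(1)   [split at repeated a] = z^2 - 2
and tr(b^-1 a b a) = tr(a b a) tr(b) - tr(a b a b) = x*y*z - y^2 - z^2 + 2
tr(a^-1 b^-1 a b) = tr(b^-1 a b) tr(a) - tr(b^-1 a b a) = -x*y*z + x^2 + y^2 + z^2 - 2
tr(b^-1 a b^-1 a^-1) = tr(a^-1 b^-1 a) tr(b) - tr(a^-1 b^-1 a b) = x*y*z - x^2 - z^2 + 2
and tr(b^-1 a b^-1) = tr(a b^-1) tr(b) - tr(a) = x*y^2 - y*z - x
tr(b^-1 a b^-1 a^-2) = tr(b^-1 a b^-1 a^-1) tr(a) - tr(b^-1 a b^-1) = x^2*y*z - x^3 - x*y^2 - x*z^2 + y*z + 3*x
tr(b^-1 a^-3 b^-1 a) = tr(b^-1 a b^-1 a^-2) tr(a) - tr(b^-1 a b^-1 a^-1) = x^3*y*z - x^4 - x^2*y^2 - x^2*z^2 + 4*x^2 + z^2 - 2
and tr(a^-1 b^-1 a^-3 b^-1) = tr(b^-1 a^-3 b^-1) tr(a) - tr(b^-1 a^-3 b^-1 a) = x^2*z^2 - x*y*z - x^2 - z^2 + 2
tr(a^-2 b^-1 a^-2 b^-1 a^-1) = tr(a^-1 b^-1 a^-3 b^-1) tr(a) - tr(a^-1 b^-1 a^-3 b^-1 a) = x^3*z^2 - 2*x^2*y*z + x*y^2 - x*z^2 + y*z - x
and tr(a^-1 b a^-2 b^-1) = tr(a^-1 b^-1 a^-1 b) tr(a) - tr(a^-1 b^-1 a^-1 b a) = x^2*y*z - x*y^2 - x*z^2 + x
and tr(a^-1 b a^-2 b^-1 a^-1) = tr(a^-1 b a^-2 b^-1) tr(a) - tr(a^-1 b a^-2 b^-1 a) = x^3*y*z - x^2*y^2 - x^2*z^2 + 2
tr(b a^-1 b a^-1) = tr(b a^-1 b) tr(a) - tr(b a^-1 b a) = x^2*y^2 - 2*x*y*z + z^2 - 2
and tr(b a b) = tr(b) tr(a b) - tr(a) = y*z - x
tr(b a b^2) = tr(b) tr(b a b) - tr(b a) = y^2*z - x*y - z
tr(b a b^2 a) = tr(b) tr(a b a b) - tr(a b a) = y*z^2 - x*z - y
and tr(b a^-1 b a b) = tr(b a b^2) tr(a) - tr(b a b^2 a) = x*y^2*z - x^2*y - y*z^2 + y
tr(b a b a b a) = tr(b a b a) tr(b a) - tr(a b)   [split at repeated b] = z^3 - 3*z
tr(b a^-1 b a b a) = tr(b a b a b) tr(a) - tr(b a b a b a) = x*y*z^2 - x^2*z - z^3 - x*y + 3*z
tr(a^-1 b a b a^-1 b) = tr(b a^-1 b a b) tr(a) - tr(b a^-1 b a b a) = x^2*y^2*z - x^3*y - 2*x*y*z^2 + x^2*z + z^3 + 2*x*y - 3*z
tr(b a b a^-1 b) = tr(b^2 a b) tr(a) - tr(b^2 a b a) = x*y^2*z - x^2*y - y*z^2 + y
and tr(a b a^-1 b a^-2 b) = tr(a^-1 b a b a^-1 b) tr(a) - tr(a^-1 b a b a^-1 b a) = x^3*y^2*z - x^4*y - 2*x^2*y*z^2 + x^3*z - x*y^2*z + x*z^3 + 3*x^2*y + y*z^2 - 3*x*z - y
tr(b a^-1 b a^-2 b^-1 a) = tr(a b a^-1 b a^-2) tr(b) - tr(a b a^-1 b a^-2 b) = -x^3*y^2*z + x^4*y + x^2*y^3 + 2*x^2*y*z^2 - x^3*z - x*y^2*z - x*z^3 - 3*x^2*y + 3*x*z - y
tr(a^-1 b a^-2 b^-1 a^-1 b) = tr(b a^-1 b a^-2 b^-1) tr(a) - tr(b a^-1 b a^-2 b^-1 a) = x^3*y^2*z - x^2*y^3 - 2*x^2*y*z^2 + x*y^2*z + x*z^3 + x^2*y - 2*x*z + y
and tr(b^-1 a^-1 b a^-2 b^-1 a^-1) = tr(a^-1 b a^-2 b^-1 a^-1) tr(b) - tr(a^-1 b a^-2 b^-1 a^-1 b) = x^2*y*z^2 - x*y^2*z - x*z^3 - x^2*y + 2*x*z + y
tr(b^-2 a^-1 b a^-1) = tr(b^-1 a^-1 b a^-1) tr(b) - tr(b^-1 a^-1 b a^-1 b) = x*y^2*z - x^2*y - y^3 - y*z^2 + x*z + 3*y
tr(b^-1 a^-1 b a^-2 b^-1) = tr(b^-2 a^-1 b a^-1) tr(a) - tr(b^-2 a^-1 b) = x^2*y^2*z - x^3*y - x*y^3 - x*y*z^2 + x^2*z + 3*x*y - z
tr(a^-2 b^-1 a^-2 b^-1 a^-1 b) = tr(b^-1 a^-1 b a^-2 b^-1 a^-1) tr(a) - tr(b^-1 a^-1 b a^-2 b^-1) = x^3*y*z^2 - 2*x^2*y^2*z - x^2*z^3 + x*y^3 + x*y*z^2 + x^2*z - 2*x*y + z
tr(b^-1 a^-1 b^-1 a^-2 b^-1 a^-2) = tr(a^-2 b^-1 a^-2 b^-1 a^-1) tr(b) - tr(a^-2 b^-1 a^-2 b^-1 a^-1 b) = x^2*z^3 - 2*x*y*z^2 - x^2*z + y^2*z + x*y - z

x^2*z^3 - 2*x*y*z^2 - x^2*z + y^2*z + x*y - z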